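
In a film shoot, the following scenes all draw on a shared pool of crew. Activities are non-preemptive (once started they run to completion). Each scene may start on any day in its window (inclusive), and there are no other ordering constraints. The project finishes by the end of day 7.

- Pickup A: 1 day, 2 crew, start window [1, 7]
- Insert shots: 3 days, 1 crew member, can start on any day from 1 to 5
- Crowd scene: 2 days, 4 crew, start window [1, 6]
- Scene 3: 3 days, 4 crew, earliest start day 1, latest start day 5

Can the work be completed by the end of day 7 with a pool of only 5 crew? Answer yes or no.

yes

Schedule Pickup A@1, Insert shots@1, Crowd scene@2, Scene 3@4: d1:3  d2:5  d3:5  d4:4  d5:4  d6:4  d7:0 — peak 5 ≤ 5.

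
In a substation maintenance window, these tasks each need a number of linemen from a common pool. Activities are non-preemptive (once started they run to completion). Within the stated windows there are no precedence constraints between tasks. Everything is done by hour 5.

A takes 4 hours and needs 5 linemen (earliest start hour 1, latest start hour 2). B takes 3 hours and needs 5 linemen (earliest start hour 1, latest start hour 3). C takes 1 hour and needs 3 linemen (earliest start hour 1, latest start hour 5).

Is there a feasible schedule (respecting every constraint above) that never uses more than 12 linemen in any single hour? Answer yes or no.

yes

Schedule A@1, B@1, C@4: h1:10  h2:10  h3:10  h4:8  h5:0 — peak 10 ≤ 12.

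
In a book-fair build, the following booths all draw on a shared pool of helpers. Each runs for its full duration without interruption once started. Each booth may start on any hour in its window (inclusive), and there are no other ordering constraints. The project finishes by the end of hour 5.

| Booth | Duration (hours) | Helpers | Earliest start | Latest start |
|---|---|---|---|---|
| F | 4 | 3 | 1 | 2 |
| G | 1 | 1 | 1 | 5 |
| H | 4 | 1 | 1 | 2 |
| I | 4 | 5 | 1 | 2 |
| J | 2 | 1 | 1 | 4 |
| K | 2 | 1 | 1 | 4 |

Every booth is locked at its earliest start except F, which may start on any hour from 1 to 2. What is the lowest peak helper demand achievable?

11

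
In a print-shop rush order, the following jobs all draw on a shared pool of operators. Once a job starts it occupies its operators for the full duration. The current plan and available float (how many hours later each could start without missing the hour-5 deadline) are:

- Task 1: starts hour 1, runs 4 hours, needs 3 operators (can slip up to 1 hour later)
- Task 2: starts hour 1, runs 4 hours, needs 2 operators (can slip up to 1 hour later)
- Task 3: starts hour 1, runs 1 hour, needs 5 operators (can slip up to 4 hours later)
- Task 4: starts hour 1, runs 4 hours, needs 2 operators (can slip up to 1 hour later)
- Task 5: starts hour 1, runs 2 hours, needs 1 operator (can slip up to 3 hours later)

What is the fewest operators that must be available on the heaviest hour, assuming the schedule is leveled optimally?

8

Early-start (Task 1@1, Task 2@1, Task 3@1, Task 4@1, Task 5@1) gives peak 13: h1:13  h2:8  h3:7  h4:7  h5:0.
Shift Task 3→5.
Schedule Task 1@1, Task 2@1, Task 3@5, Task 4@1, Task 5@1: h1:8  h2:8  h3:7  h4:7  h5:5 — peak 8.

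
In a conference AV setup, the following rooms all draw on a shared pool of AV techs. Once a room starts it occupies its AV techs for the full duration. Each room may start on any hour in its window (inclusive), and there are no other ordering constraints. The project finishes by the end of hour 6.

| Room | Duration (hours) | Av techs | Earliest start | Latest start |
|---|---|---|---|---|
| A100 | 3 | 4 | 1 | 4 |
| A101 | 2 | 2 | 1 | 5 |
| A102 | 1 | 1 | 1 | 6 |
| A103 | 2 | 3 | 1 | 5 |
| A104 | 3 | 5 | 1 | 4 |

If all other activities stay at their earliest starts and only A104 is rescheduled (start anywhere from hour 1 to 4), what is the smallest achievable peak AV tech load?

A104@1: h1:15  h2:14  h3:9  h4:0  h5:0  h6:0 → peak 15
A104@2: h1:10  h2:14  h3:9  h4:5  h5:0  h6:0 → peak 14
A104@3: h1:10  h2:9  h3:9  h4:5  h5:5  h6:0 → peak 10
A104@4: h1:10  h2:9  h3:4  h4:5  h5:5  h6:5 → peak 10
Best is A104@3, peak 10.

10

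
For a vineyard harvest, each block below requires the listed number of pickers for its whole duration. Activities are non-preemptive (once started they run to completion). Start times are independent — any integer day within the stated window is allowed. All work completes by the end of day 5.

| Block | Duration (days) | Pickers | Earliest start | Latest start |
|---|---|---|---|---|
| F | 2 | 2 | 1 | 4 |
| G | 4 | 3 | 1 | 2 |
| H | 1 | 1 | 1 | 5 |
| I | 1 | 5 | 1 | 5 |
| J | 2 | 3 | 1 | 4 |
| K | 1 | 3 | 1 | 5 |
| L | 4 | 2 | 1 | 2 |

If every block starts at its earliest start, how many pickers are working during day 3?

At early start, day 3 has: G, L.
Demand: 3 + 2 = 5.

5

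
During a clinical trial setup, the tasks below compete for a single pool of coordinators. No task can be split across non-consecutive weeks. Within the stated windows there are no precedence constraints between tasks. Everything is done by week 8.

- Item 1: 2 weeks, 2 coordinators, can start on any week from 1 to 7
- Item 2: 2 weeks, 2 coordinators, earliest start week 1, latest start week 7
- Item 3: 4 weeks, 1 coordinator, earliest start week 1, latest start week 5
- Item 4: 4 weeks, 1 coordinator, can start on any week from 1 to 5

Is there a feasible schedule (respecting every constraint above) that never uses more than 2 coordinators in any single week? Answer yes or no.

Schedule Item 1@1, Item 2@3, Item 3@5, Item 4@5: w1:2  w2:2  w3:2  w4:2  w5:2  w6:2  w7:2  w8:2 — peak 2 ≤ 2.

yes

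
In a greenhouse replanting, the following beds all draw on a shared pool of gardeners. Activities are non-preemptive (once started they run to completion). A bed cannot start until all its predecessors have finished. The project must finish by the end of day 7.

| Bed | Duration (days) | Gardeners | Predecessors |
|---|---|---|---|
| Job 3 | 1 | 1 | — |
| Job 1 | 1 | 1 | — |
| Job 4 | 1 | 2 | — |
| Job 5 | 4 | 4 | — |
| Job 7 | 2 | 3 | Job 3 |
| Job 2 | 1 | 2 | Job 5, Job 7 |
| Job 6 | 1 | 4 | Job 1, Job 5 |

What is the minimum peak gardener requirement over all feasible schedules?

Early-start (Job 3@1, Job 1@1, Job 4@1, Job 5@1, Job 7@2, Job 2@5, Job 6@5) gives peak 8: d1:8  d2:7  d3:7  d4:4  d5:6  d6:0  d7:0.
Shift Job 4→2, Job 7→5, Job 2→7, Job 6→7.
Schedule Job 3@1, Job 1@1, Job 4@2, Job 5@1, Job 7@5, Job 2@7, Job 6@7: d1:6  d2:6  d3:4  d4:4  d5:3  d6:3  d7:6 — peak 6.

6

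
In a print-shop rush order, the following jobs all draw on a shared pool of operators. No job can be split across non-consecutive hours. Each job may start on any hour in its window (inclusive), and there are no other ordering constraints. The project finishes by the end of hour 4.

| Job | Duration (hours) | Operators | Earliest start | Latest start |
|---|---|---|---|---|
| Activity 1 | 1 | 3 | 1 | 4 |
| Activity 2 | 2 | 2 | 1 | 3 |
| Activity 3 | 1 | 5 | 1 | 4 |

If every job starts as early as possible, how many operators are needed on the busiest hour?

10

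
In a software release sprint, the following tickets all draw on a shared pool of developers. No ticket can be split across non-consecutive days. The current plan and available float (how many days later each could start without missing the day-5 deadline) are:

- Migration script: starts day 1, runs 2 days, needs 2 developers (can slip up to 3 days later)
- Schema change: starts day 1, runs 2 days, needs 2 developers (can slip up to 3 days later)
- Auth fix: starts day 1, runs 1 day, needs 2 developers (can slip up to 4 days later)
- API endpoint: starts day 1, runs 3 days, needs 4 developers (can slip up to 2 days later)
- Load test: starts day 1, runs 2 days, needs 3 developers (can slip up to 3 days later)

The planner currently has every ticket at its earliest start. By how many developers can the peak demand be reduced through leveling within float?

7

Early-start peak: d1:13  d2:11  d3:4  d4:0  d5:0 ⇒ 13.
Leveled (Migration script@1, Schema change@3, Auth fix@5, API endpoint@1, Load test@4): d1:6  d2:6  d3:6  d4:5  d5:5 ⇒ 6.
Reduction 13 − 6 = 7.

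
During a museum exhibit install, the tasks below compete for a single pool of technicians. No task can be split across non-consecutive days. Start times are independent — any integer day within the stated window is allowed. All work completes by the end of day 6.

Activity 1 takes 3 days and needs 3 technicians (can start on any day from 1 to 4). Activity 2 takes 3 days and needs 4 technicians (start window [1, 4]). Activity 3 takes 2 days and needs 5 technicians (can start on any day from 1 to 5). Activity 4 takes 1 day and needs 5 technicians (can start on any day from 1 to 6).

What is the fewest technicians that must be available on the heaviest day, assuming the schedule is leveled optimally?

Early-start (Activity 1@1, Activity 2@1, Activity 3@1, Activity 4@1) gives peak 17: d1:17  d2:12  d3:7  d4:0  d5:0  d6:0.
Shift Activity 3→4, Activity 4→6.
Schedule Activity 1@1, Activity 2@1, Activity 3@4, Activity 4@6: d1:7  d2:7  d3:7  d4:5  d5:5  d6:5 — peak 7.

7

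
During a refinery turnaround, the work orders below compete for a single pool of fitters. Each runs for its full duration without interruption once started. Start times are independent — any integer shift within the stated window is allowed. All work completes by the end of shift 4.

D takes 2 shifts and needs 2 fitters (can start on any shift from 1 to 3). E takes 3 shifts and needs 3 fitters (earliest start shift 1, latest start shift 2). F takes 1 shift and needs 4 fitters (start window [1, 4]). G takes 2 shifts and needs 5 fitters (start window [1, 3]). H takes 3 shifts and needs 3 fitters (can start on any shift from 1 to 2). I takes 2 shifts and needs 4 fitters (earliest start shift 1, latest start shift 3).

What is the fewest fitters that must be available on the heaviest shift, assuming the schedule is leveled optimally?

12

Early-start (D@1, E@1, F@1, G@1, H@1, I@1) gives peak 21: s1:21  s2:17  s3:6  s4:0.
Shift F→4, G→3.
Schedule D@1, E@1, F@4, G@3, H@1, I@1: s1:12  s2:12  s3:11  s4:9 — peak 12.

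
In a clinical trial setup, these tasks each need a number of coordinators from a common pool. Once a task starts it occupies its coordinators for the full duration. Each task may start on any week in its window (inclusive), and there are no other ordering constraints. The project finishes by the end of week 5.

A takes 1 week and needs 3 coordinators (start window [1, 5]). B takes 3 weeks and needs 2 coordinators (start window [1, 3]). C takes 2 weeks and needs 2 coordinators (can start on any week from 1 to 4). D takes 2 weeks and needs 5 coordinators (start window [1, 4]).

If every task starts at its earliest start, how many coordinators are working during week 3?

At early start, week 3 has: B.
Demand: 2 = 2.

2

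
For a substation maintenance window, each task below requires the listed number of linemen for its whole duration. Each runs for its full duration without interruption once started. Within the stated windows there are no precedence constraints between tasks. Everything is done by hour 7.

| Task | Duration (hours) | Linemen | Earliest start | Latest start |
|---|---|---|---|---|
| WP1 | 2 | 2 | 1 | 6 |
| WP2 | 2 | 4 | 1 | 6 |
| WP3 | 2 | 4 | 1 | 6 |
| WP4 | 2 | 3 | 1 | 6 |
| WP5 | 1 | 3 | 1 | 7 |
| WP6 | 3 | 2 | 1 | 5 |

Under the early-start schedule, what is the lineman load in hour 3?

2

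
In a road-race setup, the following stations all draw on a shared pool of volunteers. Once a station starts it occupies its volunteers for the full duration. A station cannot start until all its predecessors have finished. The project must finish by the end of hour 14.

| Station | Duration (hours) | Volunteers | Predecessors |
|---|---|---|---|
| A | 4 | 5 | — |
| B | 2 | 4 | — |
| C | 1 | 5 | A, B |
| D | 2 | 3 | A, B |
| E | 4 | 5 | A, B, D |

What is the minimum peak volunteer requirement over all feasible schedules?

5

Early-start (A@1, B@1, C@5, D@5, E@7) gives peak 9: h1:9  h2:9  h3:5  h4:5  h5:8  h6:3  h7:5  h8:5  h9:5  h10:5  h11:0  h12:0  h13:0  h14:0.
Shift B→5, C→7, D→8, E→10.
Schedule A@1, B@5, C@7, D@8, E@10: h1:5  h2:5  h3:5  h4:5  h5:4  h6:4  h7:5  h8:3  h9:3  h10:5  h11:5  h12:5  h13:5  h14:0 — peak 5.
Total volunteer-hours = 59 over 14 hours ⇒ peak ≥ ⌈59/14⌉ = 5, so 5 is optimal.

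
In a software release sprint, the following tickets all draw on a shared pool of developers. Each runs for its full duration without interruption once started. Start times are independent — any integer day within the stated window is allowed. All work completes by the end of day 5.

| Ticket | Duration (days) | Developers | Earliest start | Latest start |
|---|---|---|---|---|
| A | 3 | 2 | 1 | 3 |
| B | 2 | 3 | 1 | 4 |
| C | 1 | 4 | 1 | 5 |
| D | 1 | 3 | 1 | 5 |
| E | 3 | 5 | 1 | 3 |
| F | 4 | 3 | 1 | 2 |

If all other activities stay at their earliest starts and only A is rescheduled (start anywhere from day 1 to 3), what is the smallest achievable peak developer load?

A@1: d1:20  d2:13  d3:10  d4:3  d5:0 → peak 20
A@2: d1:18  d2:13  d3:10  d4:5  d5:0 → peak 18
A@3: d1:18  d2:11  d3:10  d4:5  d5:2 → peak 18
Best is A@2, peak 18.

18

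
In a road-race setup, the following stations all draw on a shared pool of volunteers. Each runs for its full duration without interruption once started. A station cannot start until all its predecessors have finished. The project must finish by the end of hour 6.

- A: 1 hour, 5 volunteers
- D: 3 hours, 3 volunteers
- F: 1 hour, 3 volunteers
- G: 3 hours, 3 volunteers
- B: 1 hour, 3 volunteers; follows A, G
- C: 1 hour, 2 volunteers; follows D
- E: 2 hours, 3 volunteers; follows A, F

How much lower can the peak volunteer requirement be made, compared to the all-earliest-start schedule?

6

Early-start peak: h1:14  h2:9  h3:9  h4:5  h5:0  h6:0 ⇒ 14.
Leveled (A@1, D@1, F@2, G@3, B@6, C@4, E@4): h1:8  h2:6  h3:6  h4:8  h5:6  h6:3 ⇒ 8.
Reduction 14 − 8 = 6.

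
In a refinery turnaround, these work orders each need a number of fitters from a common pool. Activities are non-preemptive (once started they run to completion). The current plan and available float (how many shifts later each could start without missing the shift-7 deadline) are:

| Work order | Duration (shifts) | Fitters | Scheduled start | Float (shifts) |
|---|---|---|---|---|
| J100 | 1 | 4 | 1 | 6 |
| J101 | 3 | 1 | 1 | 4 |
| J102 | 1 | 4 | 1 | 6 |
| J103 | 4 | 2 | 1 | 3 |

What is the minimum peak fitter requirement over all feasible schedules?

Early-start (J100@1, J101@1, J102@1, J103@1) gives peak 11: s1:11  s2:3  s3:3  s4:2  s5:0  s6:0  s7:0.
Shift J101→2, J102→6, J103→2.
Schedule J100@1, J101@2, J102@6, J103@2: s1:4  s2:3  s3:3  s4:3  s5:2  s6:4  s7:0 — peak 4.

4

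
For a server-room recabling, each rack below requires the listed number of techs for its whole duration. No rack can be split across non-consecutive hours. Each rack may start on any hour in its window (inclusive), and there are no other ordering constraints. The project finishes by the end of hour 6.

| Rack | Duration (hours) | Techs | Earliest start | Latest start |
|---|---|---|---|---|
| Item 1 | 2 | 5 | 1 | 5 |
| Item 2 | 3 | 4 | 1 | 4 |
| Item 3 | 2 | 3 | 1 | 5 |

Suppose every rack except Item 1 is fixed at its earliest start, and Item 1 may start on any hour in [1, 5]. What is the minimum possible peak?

7

Item 1@1: h1:12  h2:12  h3:4  h4:0  h5:0  h6:0 → peak 12
Item 1@2: h1:7  h2:12  h3:9  h4:0  h5:0  h6:0 → peak 12
Item 1@3: h1:7  h2:7  h3:9  h4:5  h5:0  h6:0 → peak 9
Item 1@4: h1:7  h2:7  h3:4  h4:5  h5:5  h6:0 → peak 7
Item 1@5: h1:7  h2:7  h3:4  h4:0  h5:5  h6:5 → peak 7
Best is Item 1@4, peak 7.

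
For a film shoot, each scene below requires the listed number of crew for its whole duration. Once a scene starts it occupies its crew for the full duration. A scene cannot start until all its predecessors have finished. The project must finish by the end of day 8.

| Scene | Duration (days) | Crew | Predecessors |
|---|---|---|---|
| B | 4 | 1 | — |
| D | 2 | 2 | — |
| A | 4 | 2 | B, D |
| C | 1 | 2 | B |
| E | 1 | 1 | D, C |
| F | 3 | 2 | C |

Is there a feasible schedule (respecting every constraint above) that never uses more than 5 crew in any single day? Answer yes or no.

yes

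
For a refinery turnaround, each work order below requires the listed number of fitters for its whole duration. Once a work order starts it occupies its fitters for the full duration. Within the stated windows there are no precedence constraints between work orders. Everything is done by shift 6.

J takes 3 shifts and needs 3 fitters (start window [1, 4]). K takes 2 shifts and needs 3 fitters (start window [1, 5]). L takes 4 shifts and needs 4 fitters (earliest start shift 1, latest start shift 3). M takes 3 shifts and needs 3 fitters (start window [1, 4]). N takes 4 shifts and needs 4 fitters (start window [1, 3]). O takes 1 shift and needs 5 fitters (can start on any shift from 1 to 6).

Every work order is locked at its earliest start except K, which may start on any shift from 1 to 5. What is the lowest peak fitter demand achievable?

K@1: s1:22  s2:17  s3:14  s4:8  s5:0  s6:0 → peak 22
K@2: s1:19  s2:17  s3:17  s4:8  s5:0  s6:0 → peak 19
K@3: s1:19  s2:14  s3:17  s4:11  s5:0  s6:0 → peak 19
K@4: s1:19  s2:14  s3:14  s4:11  s5:3  s6:0 → peak 19
K@5: s1:19  s2:14  s3:14  s4:8  s5:3  s6:3 → peak 19
Best is K@2, peak 19.

19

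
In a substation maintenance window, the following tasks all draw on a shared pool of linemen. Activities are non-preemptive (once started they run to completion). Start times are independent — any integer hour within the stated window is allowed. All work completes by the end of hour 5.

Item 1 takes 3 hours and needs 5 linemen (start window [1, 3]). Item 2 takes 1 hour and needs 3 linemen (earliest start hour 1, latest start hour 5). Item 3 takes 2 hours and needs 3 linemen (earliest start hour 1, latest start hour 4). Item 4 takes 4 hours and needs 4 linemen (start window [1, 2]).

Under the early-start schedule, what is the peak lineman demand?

Early-start schedule: Item 1@1, Item 2@1, Item 3@1, Item 4@1.
Load per hour: hour 1: 15, hour 2: 12, hour 3: 9, hour 4: 4, hour 5: 0.
Peak is 15.

15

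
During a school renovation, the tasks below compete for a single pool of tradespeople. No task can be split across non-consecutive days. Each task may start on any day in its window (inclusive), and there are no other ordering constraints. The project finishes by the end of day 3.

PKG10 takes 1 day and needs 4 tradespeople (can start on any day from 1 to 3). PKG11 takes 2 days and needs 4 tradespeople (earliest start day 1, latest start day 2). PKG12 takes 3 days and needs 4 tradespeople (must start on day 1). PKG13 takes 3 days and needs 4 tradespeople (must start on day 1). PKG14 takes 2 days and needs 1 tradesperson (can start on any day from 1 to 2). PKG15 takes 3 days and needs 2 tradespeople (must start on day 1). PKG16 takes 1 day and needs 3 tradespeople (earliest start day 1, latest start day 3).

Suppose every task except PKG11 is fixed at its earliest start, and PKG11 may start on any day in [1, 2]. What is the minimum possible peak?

18

PKG11@1: d1:22  d2:15  d3:10 → peak 22
PKG11@2: d1:18  d2:15  d3:14 → peak 18
Best is PKG11@2, peak 18.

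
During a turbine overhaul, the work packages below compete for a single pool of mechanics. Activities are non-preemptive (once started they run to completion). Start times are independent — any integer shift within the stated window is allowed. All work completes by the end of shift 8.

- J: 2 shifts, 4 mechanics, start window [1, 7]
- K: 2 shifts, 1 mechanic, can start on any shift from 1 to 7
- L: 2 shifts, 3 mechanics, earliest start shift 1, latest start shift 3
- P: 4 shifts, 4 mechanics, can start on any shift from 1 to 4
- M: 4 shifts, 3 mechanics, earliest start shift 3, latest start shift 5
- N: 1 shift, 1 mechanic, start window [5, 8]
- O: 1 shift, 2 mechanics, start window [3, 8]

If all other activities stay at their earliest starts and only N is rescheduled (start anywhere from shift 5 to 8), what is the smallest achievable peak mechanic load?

12

N@5: s1:12  s2:12  s3:9  s4:7  s5:4  s6:3  s7:0  s8:0 → peak 12
N@6: s1:12  s2:12  s3:9  s4:7  s5:3  s6:4  s7:0  s8:0 → peak 12
N@7: s1:12  s2:12  s3:9  s4:7  s5:3  s6:3  s7:1  s8:0 → peak 12
N@8: s1:12  s2:12  s3:9  s4:7  s5:3  s6:3  s7:0  s8:1 → peak 12
Best is N@5, peak 12.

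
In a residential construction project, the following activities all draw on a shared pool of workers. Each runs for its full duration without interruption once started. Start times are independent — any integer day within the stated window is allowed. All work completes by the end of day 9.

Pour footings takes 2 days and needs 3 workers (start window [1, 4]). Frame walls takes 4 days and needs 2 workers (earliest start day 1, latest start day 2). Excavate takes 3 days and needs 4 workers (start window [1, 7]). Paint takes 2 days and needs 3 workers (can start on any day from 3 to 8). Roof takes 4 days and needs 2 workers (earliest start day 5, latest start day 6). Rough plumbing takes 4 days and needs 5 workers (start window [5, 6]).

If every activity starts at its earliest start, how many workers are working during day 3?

At early start, day 3 has: Frame walls, Excavate, Paint.
Demand: 2 + 4 + 3 = 9.

9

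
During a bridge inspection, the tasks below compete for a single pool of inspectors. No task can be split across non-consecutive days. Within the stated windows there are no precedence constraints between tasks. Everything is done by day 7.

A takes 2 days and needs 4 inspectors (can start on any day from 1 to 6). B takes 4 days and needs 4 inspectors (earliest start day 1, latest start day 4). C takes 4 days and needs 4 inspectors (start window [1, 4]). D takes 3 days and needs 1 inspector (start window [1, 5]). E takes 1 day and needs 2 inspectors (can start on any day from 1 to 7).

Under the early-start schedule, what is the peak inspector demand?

Early-start schedule: A@1, B@1, C@1, D@1, E@1.
Load per day: day 1: 15, day 2: 13, day 3: 9, day 4: 8, day 5: 0, day 6: 0, day 7: 0.
Peak is 15.

15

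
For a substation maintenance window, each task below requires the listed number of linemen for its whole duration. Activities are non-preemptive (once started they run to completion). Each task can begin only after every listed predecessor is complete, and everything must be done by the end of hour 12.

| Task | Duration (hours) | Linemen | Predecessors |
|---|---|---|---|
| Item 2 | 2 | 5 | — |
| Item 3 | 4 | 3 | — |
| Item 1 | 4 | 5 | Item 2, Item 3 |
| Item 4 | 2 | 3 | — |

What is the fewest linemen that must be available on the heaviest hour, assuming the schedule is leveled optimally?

Early-start (Item 2@1, Item 3@1, Item 1@5, Item 4@1) gives peak 11: h1:11  h2:11  h3:3  h4:3  h5:5  h6:5  h7:5  h8:5  h9:0  h10:0  h11:0  h12:0.
Shift Item 3→3, Item 1→7, Item 4→11.
Schedule Item 2@1, Item 3@3, Item 1@7, Item 4@11: h1:5  h2:5  h3:3  h4:3  h5:3  h6:3  h7:5  h8:5  h9:5  h10:5  h11:3  h12:3 — peak 5.

5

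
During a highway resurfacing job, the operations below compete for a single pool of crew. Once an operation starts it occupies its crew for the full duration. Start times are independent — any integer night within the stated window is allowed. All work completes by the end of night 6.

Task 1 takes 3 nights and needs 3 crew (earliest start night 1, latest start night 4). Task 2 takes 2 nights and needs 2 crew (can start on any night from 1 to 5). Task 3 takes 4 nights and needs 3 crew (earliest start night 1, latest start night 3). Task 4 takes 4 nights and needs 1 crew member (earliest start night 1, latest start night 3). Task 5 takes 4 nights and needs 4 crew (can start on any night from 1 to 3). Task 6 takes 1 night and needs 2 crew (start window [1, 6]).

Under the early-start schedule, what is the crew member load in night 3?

At early start, night 3 has: Task 1, Task 3, Task 4, Task 5.
Demand: 3 + 3 + 1 + 4 = 11.

11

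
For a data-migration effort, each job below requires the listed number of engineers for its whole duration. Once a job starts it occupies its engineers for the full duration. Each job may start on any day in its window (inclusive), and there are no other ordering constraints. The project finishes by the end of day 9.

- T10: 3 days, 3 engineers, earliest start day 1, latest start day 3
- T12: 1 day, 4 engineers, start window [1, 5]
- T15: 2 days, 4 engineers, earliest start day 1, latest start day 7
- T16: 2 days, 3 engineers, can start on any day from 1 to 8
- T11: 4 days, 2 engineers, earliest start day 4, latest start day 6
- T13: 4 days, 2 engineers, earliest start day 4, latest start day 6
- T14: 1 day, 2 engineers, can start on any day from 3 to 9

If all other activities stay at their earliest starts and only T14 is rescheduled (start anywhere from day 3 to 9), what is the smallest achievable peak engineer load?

14

T14@3: d1:14  d2:10  d3:5  d4:4  d5:4  d6:4  d7:4  d8:0  d9:0 → peak 14
T14@4: d1:14  d2:10  d3:3  d4:6  d5:4  d6:4  d7:4  d8:0  d9:0 → peak 14
T14@5: d1:14  d2:10  d3:3  d4:4  d5:6  d6:4  d7:4  d8:0  d9:0 → peak 14
T14@6: d1:14  d2:10  d3:3  d4:4  d5:4  d6:6  d7:4  d8:0  d9:0 → peak 14
T14@7: d1:14  d2:10  d3:3  d4:4  d5:4  d6:4  d7:6  d8:0  d9:0 → peak 14
T14@8: d1:14  d2:10  d3:3  d4:4  d5:4  d6:4  d7:4  d8:2  d9:0 → peak 14
T14@9: d1:14  d2:10  d3:3  d4:4  d5:4  d6:4  d7:4  d8:0  d9:2 → peak 14
Best is T14@3, peak 14.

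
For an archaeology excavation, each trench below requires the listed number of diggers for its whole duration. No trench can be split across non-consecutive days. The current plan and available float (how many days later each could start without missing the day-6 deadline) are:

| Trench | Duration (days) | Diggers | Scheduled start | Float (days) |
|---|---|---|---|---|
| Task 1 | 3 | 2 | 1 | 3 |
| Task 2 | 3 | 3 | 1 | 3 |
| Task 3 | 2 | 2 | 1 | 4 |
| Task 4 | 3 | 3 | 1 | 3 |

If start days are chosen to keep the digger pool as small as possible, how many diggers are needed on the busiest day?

Early-start (Task 1@1, Task 2@1, Task 3@1, Task 4@1) gives peak 10: d1:10  d2:10  d3:8  d4:0  d5:0  d6:0.
Shift Task 3→4, Task 4→4.
Schedule Task 1@1, Task 2@1, Task 3@4, Task 4@4: d1:5  d2:5  d3:5  d4:5  d5:5  d6:3 — peak 5.
Total digger-days = 28 over 6 days ⇒ peak ≥ ⌈28/6⌉ = 5, so 5 is optimal.

5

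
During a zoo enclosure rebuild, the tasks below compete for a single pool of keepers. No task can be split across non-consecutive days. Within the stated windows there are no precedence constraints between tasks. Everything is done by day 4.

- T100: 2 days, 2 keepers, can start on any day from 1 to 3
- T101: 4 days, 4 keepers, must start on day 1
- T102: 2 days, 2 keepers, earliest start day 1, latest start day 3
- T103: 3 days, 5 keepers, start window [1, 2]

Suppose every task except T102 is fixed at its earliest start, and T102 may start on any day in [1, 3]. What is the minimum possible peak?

T102@1: d1:13  d2:13  d3:9  d4:4 → peak 13
T102@2: d1:11  d2:13  d3:11  d4:4 → peak 13
T102@3: d1:11  d2:11  d3:11  d4:6 → peak 11
Best is T102@3, peak 11.

11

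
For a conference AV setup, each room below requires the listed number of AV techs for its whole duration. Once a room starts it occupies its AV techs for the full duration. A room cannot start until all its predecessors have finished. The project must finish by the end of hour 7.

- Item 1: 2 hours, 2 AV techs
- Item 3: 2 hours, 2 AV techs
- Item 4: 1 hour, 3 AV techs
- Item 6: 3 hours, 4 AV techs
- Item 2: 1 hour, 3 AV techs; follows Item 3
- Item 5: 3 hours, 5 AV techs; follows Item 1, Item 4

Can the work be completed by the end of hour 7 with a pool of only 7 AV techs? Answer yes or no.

yes

Schedule Item 1@1, Item 3@4, Item 4@3, Item 6@1, Item 2@7, Item 5@4: h1:6  h2:6  h3:7  h4:7  h5:7  h6:5  h7:3 — peak 7 ≤ 7.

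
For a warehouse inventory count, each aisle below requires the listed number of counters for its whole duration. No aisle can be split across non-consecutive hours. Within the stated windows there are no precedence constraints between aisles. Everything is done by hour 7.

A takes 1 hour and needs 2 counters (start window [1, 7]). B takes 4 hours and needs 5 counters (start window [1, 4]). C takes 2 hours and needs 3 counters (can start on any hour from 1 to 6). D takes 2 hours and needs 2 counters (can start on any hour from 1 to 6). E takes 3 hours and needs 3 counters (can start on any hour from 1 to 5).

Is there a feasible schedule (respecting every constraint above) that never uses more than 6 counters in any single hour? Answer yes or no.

no

The minimum achievable peak is 7; 6 < 7, so no feasible schedule stays within the cap.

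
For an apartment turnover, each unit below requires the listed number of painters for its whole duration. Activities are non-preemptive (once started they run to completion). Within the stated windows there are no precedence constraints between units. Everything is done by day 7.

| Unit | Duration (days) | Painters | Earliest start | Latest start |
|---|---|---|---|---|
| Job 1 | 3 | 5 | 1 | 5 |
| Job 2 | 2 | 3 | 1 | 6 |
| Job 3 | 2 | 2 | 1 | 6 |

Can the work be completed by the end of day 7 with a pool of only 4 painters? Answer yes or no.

The minimum achievable peak is 5; 4 < 5, so no feasible schedule stays within the cap.

no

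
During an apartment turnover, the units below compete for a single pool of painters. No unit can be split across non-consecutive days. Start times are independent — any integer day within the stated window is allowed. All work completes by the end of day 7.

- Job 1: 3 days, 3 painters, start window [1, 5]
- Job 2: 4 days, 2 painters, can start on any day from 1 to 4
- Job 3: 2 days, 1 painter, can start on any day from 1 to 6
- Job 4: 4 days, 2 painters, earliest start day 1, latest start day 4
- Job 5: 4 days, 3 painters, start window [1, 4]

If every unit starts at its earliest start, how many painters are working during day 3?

At early start, day 3 has: Job 1, Job 2, Job 4, Job 5.
Demand: 3 + 2 + 2 + 3 = 10.

10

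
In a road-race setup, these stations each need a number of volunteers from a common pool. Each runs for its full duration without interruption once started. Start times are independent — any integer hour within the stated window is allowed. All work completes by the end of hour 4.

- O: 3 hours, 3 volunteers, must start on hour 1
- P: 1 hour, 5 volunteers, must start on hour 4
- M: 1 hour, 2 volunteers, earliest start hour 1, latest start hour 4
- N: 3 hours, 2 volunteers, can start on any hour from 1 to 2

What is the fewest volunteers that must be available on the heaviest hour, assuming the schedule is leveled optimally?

Schedule O@1, P@4, M@1, N@1: h1:7  h2:5  h3:5  h4:5 — peak 7.
No arrangement of the 8 feasible schedules does better.

7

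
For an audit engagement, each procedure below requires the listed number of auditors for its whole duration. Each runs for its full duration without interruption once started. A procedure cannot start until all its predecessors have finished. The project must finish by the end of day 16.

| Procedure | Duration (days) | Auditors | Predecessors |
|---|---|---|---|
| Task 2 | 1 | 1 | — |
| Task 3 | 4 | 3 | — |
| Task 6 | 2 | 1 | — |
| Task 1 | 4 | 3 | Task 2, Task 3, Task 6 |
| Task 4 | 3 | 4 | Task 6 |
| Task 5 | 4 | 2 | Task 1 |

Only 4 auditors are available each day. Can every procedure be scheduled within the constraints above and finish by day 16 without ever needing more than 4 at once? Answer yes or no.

Schedule Task 2@1, Task 3@1, Task 6@2, Task 1@5, Task 4@9, Task 5@12: d1:4  d2:4  d3:4  d4:3  d5:3  d6:3  d7:3  d8:3  d9:4  d10:4  d11:4  d12:2  d13:2  d14:2  d15:2  d16:0 — peak 4 ≤ 4.

yes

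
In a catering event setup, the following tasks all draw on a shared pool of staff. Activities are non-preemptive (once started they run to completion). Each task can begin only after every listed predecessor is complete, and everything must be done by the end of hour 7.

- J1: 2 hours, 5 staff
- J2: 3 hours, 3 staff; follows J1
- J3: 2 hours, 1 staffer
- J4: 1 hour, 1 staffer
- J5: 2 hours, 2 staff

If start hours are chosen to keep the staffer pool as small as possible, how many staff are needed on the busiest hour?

5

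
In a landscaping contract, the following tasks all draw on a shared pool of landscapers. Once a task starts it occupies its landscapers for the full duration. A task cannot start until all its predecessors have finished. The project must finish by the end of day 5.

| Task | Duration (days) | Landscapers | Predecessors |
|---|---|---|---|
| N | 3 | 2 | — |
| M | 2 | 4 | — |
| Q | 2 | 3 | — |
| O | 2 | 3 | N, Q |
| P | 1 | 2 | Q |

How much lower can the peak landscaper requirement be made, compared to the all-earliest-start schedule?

Early-start peak: d1:9  d2:9  d3:4  d4:3  d5:3 ⇒ 9.
Leveled (N@1, M@3, Q@1, O@4, P@5): d1:5  d2:5  d3:6  d4:7  d5:5 ⇒ 7.
Reduction 9 − 7 = 2.

2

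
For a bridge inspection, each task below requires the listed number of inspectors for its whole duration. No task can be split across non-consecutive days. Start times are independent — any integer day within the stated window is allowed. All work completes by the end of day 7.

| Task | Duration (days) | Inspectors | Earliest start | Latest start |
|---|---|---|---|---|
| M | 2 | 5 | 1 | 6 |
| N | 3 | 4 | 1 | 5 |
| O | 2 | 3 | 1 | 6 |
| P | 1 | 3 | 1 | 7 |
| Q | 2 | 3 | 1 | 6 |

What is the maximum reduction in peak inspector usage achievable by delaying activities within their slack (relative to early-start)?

Early-start peak: d1:18  d2:15  d3:4  d4:0  d5:0  d6:0  d7:0 ⇒ 18.
Leveled (M@1, N@3, O@3, P@5, Q@6): d1:5  d2:5  d3:7  d4:7  d5:7  d6:3  d7:3 ⇒ 7.
Reduction 18 − 7 = 11.

11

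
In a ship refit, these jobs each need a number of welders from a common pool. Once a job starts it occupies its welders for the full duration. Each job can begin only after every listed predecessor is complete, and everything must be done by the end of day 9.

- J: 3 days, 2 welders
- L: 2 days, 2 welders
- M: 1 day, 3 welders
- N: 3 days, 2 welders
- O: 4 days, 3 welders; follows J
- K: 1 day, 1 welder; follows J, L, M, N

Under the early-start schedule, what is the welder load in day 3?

4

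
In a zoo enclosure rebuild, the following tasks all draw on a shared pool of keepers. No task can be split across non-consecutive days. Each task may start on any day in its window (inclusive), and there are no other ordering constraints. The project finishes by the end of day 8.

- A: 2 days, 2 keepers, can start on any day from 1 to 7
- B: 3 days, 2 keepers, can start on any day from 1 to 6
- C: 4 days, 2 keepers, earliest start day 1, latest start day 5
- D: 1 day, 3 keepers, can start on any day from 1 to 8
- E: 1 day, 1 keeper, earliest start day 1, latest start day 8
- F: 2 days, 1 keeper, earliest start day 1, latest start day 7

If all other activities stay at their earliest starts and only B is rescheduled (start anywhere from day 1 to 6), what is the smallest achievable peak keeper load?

B@1: d1:11  d2:7  d3:4  d4:2  d5:0  d6:0  d7:0  d8:0 → peak 11
B@2: d1:9  d2:7  d3:4  d4:4  d5:0  d6:0  d7:0  d8:0 → peak 9
B@3: d1:9  d2:5  d3:4  d4:4  d5:2  d6:0  d7:0  d8:0 → peak 9
B@4: d1:9  d2:5  d3:2  d4:4  d5:2  d6:2  d7:0  d8:0 → peak 9
B@5: d1:9  d2:5  d3:2  d4:2  d5:2  d6:2  d7:2  d8:0 → peak 9
B@6: d1:9  d2:5  d3:2  d4:2  d5:0  d6:2  d7:2  d8:2 → peak 9
Best is B@2, peak 9.

9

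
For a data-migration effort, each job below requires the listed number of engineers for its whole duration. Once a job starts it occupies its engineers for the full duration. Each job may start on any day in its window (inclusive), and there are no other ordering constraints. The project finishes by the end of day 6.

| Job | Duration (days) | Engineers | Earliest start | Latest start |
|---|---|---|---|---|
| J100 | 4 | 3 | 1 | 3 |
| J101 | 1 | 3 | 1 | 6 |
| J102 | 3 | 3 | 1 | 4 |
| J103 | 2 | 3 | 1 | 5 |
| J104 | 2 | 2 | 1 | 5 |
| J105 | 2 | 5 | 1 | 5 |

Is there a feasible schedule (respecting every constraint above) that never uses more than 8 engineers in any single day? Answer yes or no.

yes

Schedule J100@1, J101@1, J102@2, J103@5, J104@1, J105@5: d1:8  d2:8  d3:6  d4:6  d5:8  d6:8 — peak 8 ≤ 8.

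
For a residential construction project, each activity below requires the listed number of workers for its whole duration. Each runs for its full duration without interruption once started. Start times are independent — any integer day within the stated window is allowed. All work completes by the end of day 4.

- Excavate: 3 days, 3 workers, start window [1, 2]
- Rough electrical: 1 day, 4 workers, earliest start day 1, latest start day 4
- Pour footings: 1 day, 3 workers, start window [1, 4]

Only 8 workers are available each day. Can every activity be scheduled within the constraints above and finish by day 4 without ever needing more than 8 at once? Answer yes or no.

Schedule Excavate@1, Rough electrical@4, Pour footings@1: d1:6  d2:3  d3:3  d4:4 — peak 6 ≤ 8.

yes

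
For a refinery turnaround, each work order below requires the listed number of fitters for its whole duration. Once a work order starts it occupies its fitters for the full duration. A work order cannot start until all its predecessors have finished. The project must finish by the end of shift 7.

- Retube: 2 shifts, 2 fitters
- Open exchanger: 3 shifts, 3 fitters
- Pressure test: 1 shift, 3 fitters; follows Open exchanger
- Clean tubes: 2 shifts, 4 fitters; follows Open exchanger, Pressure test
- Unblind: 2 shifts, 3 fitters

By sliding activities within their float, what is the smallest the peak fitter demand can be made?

6

Early-start (Retube@1, Open exchanger@1, Pressure test@4, Clean tubes@5, Unblind@1) gives peak 8: s1:8  s2:8  s3:3  s4:3  s5:4  s6:4  s7:0.
Shift Unblind→3.
Schedule Retube@1, Open exchanger@1, Pressure test@4, Clean tubes@5, Unblind@3: s1:5  s2:5  s3:6  s4:6  s5:4  s6:4  s7:0 — peak 6.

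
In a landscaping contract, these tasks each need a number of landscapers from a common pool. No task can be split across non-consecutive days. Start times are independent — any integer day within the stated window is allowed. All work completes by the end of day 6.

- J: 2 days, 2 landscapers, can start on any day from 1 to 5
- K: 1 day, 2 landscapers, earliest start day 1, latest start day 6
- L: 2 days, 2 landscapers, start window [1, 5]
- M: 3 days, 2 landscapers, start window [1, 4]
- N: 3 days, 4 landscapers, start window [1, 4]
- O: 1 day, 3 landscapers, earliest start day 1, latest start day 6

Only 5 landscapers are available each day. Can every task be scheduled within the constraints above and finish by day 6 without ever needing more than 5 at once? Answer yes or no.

no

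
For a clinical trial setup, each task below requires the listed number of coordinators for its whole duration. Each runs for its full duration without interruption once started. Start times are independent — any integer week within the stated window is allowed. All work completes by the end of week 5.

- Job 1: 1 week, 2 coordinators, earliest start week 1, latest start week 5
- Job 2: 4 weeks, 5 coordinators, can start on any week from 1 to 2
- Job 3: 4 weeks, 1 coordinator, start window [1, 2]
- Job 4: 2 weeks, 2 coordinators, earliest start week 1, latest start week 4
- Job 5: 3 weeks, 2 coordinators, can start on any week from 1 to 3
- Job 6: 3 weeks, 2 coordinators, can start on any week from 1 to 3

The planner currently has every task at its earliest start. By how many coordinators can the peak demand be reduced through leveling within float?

4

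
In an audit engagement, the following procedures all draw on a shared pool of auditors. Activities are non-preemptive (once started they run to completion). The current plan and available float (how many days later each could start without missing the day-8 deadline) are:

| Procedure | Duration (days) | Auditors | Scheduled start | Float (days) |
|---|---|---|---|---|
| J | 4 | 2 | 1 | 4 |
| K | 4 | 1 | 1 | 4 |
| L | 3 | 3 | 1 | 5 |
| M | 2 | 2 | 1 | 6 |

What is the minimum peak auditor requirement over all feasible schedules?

4

Early-start (J@1, K@1, L@1, M@1) gives peak 8: d1:8  d2:8  d3:6  d4:3  d5:0  d6:0  d7:0  d8:0.
Shift K→3, L→5.
Schedule J@1, K@3, L@5, M@1: d1:4  d2:4  d3:3  d4:3  d5:4  d6:4  d7:3  d8:0 — peak 4.
Total auditor-days = 25 over 8 days ⇒ peak ≥ ⌈25/8⌉ = 4, so 4 is optimal.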